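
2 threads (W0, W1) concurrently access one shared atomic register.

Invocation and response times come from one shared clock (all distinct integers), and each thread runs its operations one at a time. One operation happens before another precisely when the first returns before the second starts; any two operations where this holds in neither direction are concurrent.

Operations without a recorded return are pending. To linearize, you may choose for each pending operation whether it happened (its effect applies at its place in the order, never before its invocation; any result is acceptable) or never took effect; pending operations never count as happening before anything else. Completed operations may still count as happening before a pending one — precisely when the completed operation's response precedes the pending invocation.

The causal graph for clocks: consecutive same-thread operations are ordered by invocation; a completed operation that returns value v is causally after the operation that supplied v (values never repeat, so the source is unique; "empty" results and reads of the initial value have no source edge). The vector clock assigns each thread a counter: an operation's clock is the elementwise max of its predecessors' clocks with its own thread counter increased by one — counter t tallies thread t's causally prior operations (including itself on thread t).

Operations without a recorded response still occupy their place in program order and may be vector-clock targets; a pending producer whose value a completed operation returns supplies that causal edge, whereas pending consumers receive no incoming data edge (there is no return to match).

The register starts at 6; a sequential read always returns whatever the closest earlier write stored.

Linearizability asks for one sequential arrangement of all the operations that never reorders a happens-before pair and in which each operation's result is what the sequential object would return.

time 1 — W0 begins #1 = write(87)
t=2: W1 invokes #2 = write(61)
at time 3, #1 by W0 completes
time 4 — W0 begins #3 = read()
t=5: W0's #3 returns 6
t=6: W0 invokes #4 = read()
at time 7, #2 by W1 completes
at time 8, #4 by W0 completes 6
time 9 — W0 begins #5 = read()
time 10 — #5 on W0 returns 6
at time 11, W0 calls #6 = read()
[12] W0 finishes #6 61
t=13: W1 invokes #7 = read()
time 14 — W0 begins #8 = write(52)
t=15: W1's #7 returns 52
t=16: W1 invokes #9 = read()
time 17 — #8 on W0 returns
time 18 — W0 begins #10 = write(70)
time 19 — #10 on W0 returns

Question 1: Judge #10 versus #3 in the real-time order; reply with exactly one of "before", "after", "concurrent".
after

#10 spans [18,19], #3 spans [4,5]
resp(#3)=5 < inv(#10)=18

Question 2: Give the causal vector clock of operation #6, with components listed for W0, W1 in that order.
(5, 1)

#2, invoked 2, has no incoming edges; only W1's bump applies → (0, 1)
#1, invoked 1, has no incoming edges; only W0's bump applies → (1, 0)
from VC(#1)=(1, 0), #3 (invoked 4) maxes components and bumps W0 → (2, 0)
from VC(#3)=(2, 0), #4 (invoked 6) maxes components and bumps W0 → (3, 0)
from VC(#4)=(3, 0), #5 (invoked 9) maxes components and bumps W0 → (4, 0)
from VC(#2)=(0, 1), VC(#5)=(4, 0), #6 (invoked 11) maxes components and bumps W0 → (5, 1)
from VC(#6)=(5, 1), #8 (invoked 14) maxes components and bumps W0 → (6, 1)
from VC(#2)=(0, 1), VC(#8)=(6, 1), #7 (invoked 13) maxes components and bumps W1 → (6, 2)
from VC(#8)=(6, 1), #10 (invoked 18) maxes components and bumps W0 → (7, 1)
from VC(#7)=(6, 2), #9 (invoked 16) maxes components and bumps W1 → (6, 3)
target: VC(#6) = (5, 1)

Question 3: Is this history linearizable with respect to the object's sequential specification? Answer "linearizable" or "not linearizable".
not linearizable

through event 4 a valid linearization exists; event 5 (#3 responding at time 5) ends that
exhaustive check: the 2 completed atomic register ops admit one real-time order; illegal
no escape via the 1 pending operation (#2): every completion choice fails
for example #1, #3 (pending dropped) fails at step 2: #3 read() → 6 is not legal there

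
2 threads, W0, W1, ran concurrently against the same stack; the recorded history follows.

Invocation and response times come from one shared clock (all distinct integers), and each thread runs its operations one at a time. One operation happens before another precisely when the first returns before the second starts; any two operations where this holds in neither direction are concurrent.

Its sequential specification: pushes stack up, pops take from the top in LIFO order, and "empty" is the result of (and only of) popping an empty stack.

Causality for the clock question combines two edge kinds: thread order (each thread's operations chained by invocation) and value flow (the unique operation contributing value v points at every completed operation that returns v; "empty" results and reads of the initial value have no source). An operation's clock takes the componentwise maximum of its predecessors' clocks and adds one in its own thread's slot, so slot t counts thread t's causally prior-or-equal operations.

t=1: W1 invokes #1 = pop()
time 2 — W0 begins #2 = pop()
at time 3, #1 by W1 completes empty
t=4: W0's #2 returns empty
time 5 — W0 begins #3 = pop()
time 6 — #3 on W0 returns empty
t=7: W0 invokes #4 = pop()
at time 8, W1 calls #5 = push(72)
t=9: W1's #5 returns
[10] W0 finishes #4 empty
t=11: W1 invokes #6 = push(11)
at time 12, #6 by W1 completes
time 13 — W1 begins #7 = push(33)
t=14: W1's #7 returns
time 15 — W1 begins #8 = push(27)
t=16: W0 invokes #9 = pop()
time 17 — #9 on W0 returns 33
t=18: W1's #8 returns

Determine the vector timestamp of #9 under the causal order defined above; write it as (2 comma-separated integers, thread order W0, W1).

no predecessors for #1 (invoked 1): W1 increments from zero → (0, 1)
no predecessors for #2 (invoked 2): W0 increments from zero → (1, 0)
#5, invoked 8, takes VC(#1)=(0, 1) under max, adds 1 for W1 → (0, 2)
#3, invoked 5, takes VC(#2)=(1, 0) under max, adds 1 for W0 → (2, 0)
#6, invoked 11, takes VC(#5)=(0, 2) under max, adds 1 for W1 → (0, 3)
#4, invoked 7, takes VC(#3)=(2, 0) under max, adds 1 for W0 → (3, 0)
#7, invoked 13, takes VC(#6)=(0, 3) under max, adds 1 for W1 → (0, 4)
#8, invoked 15, takes VC(#7)=(0, 4) under max, adds 1 for W1 → (0, 5)
#9, invoked 16, takes VC(#4)=(3, 0), VC(#7)=(0, 4) under max, adds 1 for W0 → (4, 4)
target: VC(#9) = (4, 4)

(4, 4)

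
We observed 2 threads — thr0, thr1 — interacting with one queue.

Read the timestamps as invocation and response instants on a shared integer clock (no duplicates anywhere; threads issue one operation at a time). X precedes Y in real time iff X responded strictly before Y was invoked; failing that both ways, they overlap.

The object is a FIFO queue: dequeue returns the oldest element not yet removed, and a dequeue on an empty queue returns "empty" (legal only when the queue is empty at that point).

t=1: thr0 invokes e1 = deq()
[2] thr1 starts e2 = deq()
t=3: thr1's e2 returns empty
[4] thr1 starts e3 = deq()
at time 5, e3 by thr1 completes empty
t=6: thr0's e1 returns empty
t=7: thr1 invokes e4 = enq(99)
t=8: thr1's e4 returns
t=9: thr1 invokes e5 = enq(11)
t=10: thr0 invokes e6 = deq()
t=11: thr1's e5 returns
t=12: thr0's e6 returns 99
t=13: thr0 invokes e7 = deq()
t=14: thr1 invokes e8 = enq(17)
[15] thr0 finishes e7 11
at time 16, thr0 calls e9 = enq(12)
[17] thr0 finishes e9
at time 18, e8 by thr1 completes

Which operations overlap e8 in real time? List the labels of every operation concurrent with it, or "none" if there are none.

e8 spans [14,18]: anything still running between times 14 and 18 counts as concurrent
e1 [1,6]: before
e2 [2,3]: before
e3 [4,5]: before
e4 [7,8]: before
e5 [9,11]: before
e6 [10,12]: before
e7 [13,15]: concurrent
e9 [16,17]: concurrent

e7, e9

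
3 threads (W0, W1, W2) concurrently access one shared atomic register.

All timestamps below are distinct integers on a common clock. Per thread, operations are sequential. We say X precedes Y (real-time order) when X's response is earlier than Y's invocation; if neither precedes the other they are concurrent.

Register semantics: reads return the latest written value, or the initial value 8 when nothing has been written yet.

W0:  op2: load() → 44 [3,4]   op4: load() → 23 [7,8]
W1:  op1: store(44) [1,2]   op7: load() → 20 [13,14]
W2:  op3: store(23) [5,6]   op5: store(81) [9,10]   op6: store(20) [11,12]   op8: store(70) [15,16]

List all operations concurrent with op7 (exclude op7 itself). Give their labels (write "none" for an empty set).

none

concurrent with op7 ([13,14]): every op whose interval crosses 13..14
op1 [1,2]: before
op2 [3,4]: before
op3 [5,6]: before
op4 [7,8]: before
op5 [9,10]: before
op6 [11,12]: before
op8 [15,16]: after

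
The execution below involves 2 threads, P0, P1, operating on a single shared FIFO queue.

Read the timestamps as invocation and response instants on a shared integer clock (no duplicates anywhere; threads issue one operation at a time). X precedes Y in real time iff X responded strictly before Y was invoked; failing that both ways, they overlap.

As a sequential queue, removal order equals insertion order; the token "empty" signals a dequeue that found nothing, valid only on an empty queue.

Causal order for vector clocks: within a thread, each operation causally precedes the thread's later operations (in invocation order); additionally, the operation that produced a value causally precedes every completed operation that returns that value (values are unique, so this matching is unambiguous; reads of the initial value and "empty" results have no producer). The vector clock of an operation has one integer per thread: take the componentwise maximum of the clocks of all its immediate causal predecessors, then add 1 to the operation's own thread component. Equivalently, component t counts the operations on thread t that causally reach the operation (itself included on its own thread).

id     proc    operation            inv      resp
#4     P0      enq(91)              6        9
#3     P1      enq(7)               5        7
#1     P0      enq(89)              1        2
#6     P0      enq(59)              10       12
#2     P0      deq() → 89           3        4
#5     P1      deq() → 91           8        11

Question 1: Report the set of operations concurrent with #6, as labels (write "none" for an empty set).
Answer: #5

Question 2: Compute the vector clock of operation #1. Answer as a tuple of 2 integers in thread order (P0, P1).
Answer: (1, 0)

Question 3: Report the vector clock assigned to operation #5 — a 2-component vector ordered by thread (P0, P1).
Answer: (3, 2)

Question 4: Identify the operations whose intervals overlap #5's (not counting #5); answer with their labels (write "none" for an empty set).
Answer: #4, #6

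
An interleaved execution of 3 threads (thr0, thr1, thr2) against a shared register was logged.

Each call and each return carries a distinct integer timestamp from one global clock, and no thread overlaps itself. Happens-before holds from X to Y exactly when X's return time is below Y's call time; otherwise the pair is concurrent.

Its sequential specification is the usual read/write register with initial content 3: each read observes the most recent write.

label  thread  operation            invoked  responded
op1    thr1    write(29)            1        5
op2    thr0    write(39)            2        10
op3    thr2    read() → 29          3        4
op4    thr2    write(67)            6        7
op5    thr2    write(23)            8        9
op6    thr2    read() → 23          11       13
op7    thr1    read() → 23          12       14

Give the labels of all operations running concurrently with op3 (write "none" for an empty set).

op3 runs from 3 to 4; window-overlapping ops are concurrent
op1 [1,5]: concurrent
op2 [2,10]: concurrent
op4 [6,7]: after
op5 [8,9]: after
op6 [11,13]: after
op7 [12,14]: after

op1, op2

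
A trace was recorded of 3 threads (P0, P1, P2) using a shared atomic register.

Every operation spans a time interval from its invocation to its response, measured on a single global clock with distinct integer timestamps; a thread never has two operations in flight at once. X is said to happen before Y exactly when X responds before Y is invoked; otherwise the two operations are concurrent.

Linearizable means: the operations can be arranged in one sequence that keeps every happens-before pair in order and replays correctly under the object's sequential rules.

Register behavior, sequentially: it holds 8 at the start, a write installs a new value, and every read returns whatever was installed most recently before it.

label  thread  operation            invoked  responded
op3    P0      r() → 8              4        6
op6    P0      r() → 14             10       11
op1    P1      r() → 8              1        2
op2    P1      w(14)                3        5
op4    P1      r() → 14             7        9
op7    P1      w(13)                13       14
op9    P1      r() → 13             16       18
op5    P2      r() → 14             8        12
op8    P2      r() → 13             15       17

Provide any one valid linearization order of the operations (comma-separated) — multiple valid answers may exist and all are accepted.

op1, op3, op2, op4, op5, op6, op7, op8, op9

1. op1 r() → 8, leaving value 8
2. op3 r() → 8, leaving value 8
3. op2 w(14), leaving value 14
4. op4 r() → 14, leaving value 14
5. op5 r() → 14, leaving value 14
6. op6 r() → 14, leaving value 14
7. op7 w(13), leaving value 13
8. op8 r() → 13, leaving value 13
9. op9 r() → 13, leaving value 13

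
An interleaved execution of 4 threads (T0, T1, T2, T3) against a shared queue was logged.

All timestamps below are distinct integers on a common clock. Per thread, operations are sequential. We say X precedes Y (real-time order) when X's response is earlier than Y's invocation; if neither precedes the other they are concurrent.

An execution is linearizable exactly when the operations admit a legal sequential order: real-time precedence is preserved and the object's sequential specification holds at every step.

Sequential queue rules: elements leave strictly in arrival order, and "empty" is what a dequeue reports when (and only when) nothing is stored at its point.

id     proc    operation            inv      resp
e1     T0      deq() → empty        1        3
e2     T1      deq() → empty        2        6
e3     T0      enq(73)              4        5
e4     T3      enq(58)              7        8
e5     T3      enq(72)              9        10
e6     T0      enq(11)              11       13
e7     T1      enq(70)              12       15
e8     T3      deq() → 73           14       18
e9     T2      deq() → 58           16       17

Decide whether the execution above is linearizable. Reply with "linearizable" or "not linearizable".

witness order: e1, e2, e3, e4, e5, e6, e7, e8, e9
1. e1 deq() → empty, leaving queue <>
2. e2 deq() → empty, leaving queue <>
3. e3 enq(73), leaving queue <73>
4. e4 enq(58), leaving queue <73,58>
5. e5 enq(72), leaving queue <73,58,72>
6. e6 enq(11), leaving queue <73,58,72,11>
7. e7 enq(70), leaving queue <73,58,72,11,70>
8. e8 deq() → 73, leaving queue <58,72,11,70>
9. e9 deq() → 58, leaving queue <72,11,70>

linearizable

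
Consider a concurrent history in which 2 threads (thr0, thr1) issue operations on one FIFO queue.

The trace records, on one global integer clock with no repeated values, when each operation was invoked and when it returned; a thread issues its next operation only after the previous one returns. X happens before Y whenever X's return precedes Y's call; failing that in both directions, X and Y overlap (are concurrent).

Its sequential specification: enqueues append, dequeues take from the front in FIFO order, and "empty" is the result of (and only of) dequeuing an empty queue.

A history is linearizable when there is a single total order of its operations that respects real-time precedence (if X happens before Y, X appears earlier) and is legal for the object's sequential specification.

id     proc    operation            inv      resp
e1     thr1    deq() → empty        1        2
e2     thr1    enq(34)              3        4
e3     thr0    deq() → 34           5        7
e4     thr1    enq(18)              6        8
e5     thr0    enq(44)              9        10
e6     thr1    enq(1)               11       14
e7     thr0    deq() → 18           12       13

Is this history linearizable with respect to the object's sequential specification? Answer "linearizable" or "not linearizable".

a witness: e1, e2, e3, e4, e5, e6, e7
1. e1 deq() → empty, leaving queue <>
2. e2 enq(34), leaving queue <34>
3. e3 deq() → 34, leaving queue <>
4. e4 enq(18), leaving queue <18>
5. e5 enq(44), leaving queue <18,44>
6. e6 enq(1), leaving queue <18,44,1>
7. e7 deq() → 18, leaving queue <44,1>

linearizable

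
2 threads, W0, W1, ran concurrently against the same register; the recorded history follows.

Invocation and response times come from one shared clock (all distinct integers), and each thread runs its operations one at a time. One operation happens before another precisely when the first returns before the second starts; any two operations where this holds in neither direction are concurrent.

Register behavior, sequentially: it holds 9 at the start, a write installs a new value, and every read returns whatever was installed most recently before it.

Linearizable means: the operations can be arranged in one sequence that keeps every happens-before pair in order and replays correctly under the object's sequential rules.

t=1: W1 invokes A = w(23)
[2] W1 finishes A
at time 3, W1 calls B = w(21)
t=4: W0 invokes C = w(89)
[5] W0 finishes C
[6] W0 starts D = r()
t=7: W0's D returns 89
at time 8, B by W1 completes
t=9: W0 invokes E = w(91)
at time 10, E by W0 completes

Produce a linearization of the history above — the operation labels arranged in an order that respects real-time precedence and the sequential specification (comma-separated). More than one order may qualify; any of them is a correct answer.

1. A w(23), leaving value 23
2. B w(21), leaving value 21
3. C w(89), leaving value 89
4. D r() → 89, leaving value 89
5. E w(91), leaving value 91

A, B, C, D, E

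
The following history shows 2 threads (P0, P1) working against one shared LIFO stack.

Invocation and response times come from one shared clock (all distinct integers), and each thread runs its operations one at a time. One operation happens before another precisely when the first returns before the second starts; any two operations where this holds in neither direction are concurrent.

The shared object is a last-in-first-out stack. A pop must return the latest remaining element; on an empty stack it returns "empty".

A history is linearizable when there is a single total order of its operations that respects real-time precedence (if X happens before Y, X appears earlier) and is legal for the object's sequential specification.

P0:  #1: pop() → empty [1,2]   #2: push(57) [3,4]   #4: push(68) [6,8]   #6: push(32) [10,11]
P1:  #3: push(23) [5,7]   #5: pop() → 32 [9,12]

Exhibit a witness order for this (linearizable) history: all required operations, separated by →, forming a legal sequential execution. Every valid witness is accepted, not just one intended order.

#1 → #2 → #3 → #4 → #6 → #5

1. #1 pop() → empty, leaving stack <>
2. #2 push(57), leaving stack <57>
3. #3 push(23), leaving stack <57,23>
4. #4 push(68), leaving stack <57,23,68>
5. #6 push(32), leaving stack <57,23,68,32>
6. #5 pop() → 32, leaving stack <57,23,68>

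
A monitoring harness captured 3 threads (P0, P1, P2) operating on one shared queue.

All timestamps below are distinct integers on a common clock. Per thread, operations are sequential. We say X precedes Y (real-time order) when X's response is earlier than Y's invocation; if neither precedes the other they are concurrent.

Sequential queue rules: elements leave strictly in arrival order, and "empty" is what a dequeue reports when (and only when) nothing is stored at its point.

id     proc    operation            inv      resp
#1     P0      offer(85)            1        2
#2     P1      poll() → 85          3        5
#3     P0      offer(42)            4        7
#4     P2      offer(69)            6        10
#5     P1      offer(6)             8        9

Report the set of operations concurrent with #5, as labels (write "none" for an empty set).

#4

concurrent with #5 ([8,9]): every op whose interval crosses 8..9
#1 [1,2]: before
#2 [3,5]: before
#3 [4,7]: before
#4 [6,10]: concurrent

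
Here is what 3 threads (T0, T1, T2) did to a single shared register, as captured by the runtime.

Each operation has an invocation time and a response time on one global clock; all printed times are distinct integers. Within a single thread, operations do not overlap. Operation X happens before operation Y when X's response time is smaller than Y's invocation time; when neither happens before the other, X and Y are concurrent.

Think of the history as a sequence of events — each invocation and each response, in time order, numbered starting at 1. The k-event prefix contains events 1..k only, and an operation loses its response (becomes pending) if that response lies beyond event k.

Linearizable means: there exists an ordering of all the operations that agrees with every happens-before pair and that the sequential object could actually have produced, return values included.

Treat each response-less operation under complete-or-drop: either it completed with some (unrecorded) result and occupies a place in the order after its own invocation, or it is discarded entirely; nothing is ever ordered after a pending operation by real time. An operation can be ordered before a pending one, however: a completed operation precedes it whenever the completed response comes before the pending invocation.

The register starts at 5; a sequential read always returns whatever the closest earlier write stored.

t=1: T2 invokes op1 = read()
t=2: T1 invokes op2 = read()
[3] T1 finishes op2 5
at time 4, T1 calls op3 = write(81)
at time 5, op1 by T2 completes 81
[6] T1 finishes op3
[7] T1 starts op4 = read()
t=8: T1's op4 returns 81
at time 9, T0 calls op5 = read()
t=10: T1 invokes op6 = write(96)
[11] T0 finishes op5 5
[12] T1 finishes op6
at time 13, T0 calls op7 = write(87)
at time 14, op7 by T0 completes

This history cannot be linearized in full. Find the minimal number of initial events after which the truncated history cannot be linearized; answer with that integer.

events 1..10 are linearizable, e.g. via op2, op3, op1, op4:
after step 1 (op2 read() → 5): value 5
after step 2 (op3 write(81)): value 81
after step 3 (op1 read() → 81): value 81
after step 4 (op4 read() → 81): value 81
with event 11 included (op5 responding at time 11), all real-time-consistent orders fail
no escape via the 1 pending operation (op6): every completion choice fails
for example op1, op2, op3, op4, op5 (pending dropped) fails at step 1: op1 read() → 81 is not legal there
for example op2, op1, op3, op4, op5 (pending dropped) fails at step 2: op1 read() → 81 is not legal there

11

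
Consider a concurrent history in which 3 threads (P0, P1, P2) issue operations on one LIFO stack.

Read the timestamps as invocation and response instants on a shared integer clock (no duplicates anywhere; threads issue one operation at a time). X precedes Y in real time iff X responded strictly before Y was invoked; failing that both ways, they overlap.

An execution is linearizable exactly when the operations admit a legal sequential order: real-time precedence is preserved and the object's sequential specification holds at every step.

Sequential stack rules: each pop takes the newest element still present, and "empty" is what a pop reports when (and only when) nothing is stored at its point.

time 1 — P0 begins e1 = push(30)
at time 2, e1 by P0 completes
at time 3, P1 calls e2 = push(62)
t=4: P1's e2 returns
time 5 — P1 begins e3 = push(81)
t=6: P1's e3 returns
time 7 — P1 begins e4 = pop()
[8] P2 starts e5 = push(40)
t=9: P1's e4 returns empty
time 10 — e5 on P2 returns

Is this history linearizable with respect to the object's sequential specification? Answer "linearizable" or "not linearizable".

not linearizable

already the first 9 events (up to e4's response at time 9) admit no linearization; the first 8 still do
one real-time candidate order over the 4 completed operations — the LIFO stack replay rejects it
no completion choice of the 1 pending operation (e5) rescues it — every subset was tried
e.g. e1, e2, e3, e4 (pending dropped): illegal at step 4, since e4 pop() → empty cannot apply there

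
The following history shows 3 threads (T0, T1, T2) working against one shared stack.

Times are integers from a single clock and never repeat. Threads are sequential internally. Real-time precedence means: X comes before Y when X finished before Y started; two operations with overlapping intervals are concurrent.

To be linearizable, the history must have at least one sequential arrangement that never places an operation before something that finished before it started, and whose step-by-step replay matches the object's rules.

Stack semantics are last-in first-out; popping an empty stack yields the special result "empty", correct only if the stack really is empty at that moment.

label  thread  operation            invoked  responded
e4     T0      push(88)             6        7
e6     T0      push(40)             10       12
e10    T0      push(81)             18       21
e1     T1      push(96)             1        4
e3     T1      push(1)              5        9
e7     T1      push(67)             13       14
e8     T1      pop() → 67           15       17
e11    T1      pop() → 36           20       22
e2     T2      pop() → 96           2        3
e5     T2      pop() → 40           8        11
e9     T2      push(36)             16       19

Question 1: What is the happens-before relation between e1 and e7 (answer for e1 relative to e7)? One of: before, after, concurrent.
e1 spans [1,4], e7 spans [13,14]
resp(e1)=4 < inv(e7)=13

before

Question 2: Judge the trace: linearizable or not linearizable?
one valid linearization: e1, e2, e3, e4, e6, e5, e7, e8, e9, e11, e10
after step 1 (e1 push(96)): stack <96>
after step 2 (e2 pop() → 96): stack <>
after step 3 (e3 push(1)): stack <1>
after step 4 (e4 push(88)): stack <1,88>
after step 5 (e6 push(40)): stack <1,88,40>
after step 6 (e5 pop() → 40): stack <1,88>
after step 7 (e7 push(67)): stack <1,88,67>
after step 8 (e8 pop() → 67): stack <1,88>
after step 9 (e9 push(36)): stack <1,88,36>
after step 10 (e11 pop() → 36): stack <1,88>
after step 11 (e10 push(81)): stack <1,88,81>

linearizable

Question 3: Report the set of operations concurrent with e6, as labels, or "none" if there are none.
e6 spans [10,12]; an op avoiding the whole window 10..12 is ordered, any other is concurrent
e1 [1,4]: before
e2 [2,3]: before
e3 [5,9]: before
e4 [6,7]: before
e5 [8,11]: concurrent
e7 [13,14]: after
e8 [15,17]: after
e9 [16,19]: after
e10 [18,21]: after
e11 [20,22]: after

e5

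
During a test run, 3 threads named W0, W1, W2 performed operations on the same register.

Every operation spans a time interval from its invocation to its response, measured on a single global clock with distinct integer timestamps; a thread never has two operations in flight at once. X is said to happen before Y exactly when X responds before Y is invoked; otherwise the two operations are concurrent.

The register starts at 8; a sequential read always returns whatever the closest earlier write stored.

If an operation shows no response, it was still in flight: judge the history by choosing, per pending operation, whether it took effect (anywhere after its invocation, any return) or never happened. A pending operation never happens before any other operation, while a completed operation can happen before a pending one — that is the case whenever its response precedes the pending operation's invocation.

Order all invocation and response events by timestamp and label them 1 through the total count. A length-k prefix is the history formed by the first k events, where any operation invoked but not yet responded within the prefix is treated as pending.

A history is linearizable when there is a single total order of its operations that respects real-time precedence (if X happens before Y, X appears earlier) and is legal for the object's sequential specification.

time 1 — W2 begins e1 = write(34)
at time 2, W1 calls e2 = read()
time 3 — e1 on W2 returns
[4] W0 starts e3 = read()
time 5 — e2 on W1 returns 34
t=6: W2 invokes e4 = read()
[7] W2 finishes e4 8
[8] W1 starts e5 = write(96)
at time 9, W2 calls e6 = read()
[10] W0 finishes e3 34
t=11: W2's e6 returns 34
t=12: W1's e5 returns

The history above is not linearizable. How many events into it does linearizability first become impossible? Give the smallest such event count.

7

a valid linearization of events 1..6 exists, for instance e1, e2:
step 1: e1 write(34) — value 34
step 2: e2 read() → 34 — value 34
with event 7 included (e4 responding at time 7), all real-time-consistent orders fail
completion choices over the 1 pending operation (e3) were checked; none helps
one such order, e1, e2, e4 (pending dropped), breaks at step 3 where e4 read() → 8 is illegal
one such order, e2, e1, e4 (pending dropped), breaks at step 1 where e2 read() → 34 is illegal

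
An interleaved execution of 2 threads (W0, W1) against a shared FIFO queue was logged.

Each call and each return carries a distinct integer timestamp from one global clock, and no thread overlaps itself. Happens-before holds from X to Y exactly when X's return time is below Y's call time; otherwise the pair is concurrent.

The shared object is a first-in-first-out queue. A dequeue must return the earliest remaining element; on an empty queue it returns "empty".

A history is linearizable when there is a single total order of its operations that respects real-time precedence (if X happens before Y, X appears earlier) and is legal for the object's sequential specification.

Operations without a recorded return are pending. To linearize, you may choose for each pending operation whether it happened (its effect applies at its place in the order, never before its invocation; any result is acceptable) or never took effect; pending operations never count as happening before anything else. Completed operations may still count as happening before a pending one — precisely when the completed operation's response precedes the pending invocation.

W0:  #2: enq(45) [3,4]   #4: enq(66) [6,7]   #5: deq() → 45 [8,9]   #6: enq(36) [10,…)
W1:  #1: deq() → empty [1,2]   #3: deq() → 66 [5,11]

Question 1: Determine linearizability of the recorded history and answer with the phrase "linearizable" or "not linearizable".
a witness: #1, #2, #4, #5, #3
step 1: #1 deq() → empty — queue <>
step 2: #2 enq(45) — queue <45>
step 3: #4 enq(66) — queue <45,66>
step 4: #5 deq() → 45 — queue <66>
step 5: #3 deq() → 66 — queue <>

linearizable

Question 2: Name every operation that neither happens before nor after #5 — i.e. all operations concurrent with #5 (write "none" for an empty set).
#5 spans [8,9]: anything still running between times 8 and 9 counts as concurrent
#1 [1,2]: before
#2 [3,4]: before
#3 [5,11]: concurrent
#4 [6,7]: before
#6 [10,…): after

#3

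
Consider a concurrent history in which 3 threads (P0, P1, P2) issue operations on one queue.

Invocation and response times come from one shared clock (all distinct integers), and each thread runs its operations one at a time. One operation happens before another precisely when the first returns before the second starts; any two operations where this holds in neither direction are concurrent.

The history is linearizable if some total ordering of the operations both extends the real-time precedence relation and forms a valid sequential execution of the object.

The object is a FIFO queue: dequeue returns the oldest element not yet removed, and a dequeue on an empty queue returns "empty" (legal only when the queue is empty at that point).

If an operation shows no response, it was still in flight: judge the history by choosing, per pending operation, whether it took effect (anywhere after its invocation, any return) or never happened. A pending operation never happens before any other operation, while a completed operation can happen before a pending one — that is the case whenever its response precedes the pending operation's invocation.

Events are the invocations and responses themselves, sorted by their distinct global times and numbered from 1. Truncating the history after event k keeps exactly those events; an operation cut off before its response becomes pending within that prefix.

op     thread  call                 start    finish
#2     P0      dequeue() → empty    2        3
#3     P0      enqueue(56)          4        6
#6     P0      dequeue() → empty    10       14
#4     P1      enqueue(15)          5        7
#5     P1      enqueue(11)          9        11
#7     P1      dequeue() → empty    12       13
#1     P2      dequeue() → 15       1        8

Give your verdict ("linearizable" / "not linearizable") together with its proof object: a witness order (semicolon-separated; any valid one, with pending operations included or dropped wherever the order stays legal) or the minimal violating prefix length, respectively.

not linearizable — minimal violating prefix: 13 events

the violation lands at event 13, #7's response at time 13: events 1..12 linearize, events 1..13 do not
8 orders of the 6 completed queue ops respect real time; none is legal
no escape via the 1 pending operation (#6): every completion choice fails
take #1, #2, #3, #4, #5, #7 (pending dropped): step 1 already fails, because #1 dequeue() → 15 cannot occur there
take #1, #2, #4, #3, #5, #7 (pending dropped): step 1 already fails, because #1 dequeue() → 15 cannot occur there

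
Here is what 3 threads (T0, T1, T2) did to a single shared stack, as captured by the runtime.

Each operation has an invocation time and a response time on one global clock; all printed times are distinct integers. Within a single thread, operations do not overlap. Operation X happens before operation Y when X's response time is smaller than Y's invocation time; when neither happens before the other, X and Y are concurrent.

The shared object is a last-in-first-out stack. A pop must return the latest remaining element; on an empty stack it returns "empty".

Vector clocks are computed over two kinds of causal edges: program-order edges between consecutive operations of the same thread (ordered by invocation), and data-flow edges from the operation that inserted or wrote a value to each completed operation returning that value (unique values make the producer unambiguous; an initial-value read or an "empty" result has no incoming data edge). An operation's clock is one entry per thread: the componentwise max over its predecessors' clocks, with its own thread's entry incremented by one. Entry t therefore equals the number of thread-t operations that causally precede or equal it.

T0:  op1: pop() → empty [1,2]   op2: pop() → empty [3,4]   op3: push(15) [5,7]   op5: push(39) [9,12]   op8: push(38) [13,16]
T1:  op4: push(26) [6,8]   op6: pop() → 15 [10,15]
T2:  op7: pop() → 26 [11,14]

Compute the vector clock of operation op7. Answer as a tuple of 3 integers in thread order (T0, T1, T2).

op4 (invocation 6): nothing precedes it; T1's component alone gives (0, 1, 0)
op1 (invocation 1): nothing precedes it; T0's component alone gives (1, 0, 0)
from VC(op4)=(0, 1, 0), op7 (invoked 11) maxes components and bumps T2 → (0, 1, 1)
from VC(op1)=(1, 0, 0), op2 (invoked 3) maxes components and bumps T0 → (2, 0, 0)
from VC(op2)=(2, 0, 0), op3 (invoked 5) maxes components and bumps T0 → (3, 0, 0)
from VC(op3)=(3, 0, 0), op5 (invoked 9) maxes components and bumps T0 → (4, 0, 0)
from VC(op3)=(3, 0, 0), VC(op4)=(0, 1, 0), op6 (invoked 10) maxes components and bumps T1 → (3, 2, 0)
from VC(op5)=(4, 0, 0), op8 (invoked 13) maxes components and bumps T0 → (5, 0, 0)
target: VC(op7) = (0, 1, 1)

(0, 1, 1)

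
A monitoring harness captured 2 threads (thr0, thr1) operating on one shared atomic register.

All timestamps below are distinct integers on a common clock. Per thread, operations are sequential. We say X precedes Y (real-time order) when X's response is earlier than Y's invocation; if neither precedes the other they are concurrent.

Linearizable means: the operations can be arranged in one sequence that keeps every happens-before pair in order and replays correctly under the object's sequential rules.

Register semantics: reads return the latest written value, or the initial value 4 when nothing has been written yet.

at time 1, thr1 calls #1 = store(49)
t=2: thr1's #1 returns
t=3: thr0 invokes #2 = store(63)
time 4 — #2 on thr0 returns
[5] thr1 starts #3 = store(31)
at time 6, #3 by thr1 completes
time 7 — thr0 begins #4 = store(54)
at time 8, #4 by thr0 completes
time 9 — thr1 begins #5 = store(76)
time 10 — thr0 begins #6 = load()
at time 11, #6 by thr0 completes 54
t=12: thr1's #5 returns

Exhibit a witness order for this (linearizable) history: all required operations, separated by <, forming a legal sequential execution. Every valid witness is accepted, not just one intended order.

1. #1 store(49), leaving value 49
2. #2 store(63), leaving value 63
3. #3 store(31), leaving value 31
4. #4 store(54), leaving value 54
5. #6 load() → 54, leaving value 54
6. #5 store(76), leaving value 76

#1 < #2 < #3 < #4 < #6 < #5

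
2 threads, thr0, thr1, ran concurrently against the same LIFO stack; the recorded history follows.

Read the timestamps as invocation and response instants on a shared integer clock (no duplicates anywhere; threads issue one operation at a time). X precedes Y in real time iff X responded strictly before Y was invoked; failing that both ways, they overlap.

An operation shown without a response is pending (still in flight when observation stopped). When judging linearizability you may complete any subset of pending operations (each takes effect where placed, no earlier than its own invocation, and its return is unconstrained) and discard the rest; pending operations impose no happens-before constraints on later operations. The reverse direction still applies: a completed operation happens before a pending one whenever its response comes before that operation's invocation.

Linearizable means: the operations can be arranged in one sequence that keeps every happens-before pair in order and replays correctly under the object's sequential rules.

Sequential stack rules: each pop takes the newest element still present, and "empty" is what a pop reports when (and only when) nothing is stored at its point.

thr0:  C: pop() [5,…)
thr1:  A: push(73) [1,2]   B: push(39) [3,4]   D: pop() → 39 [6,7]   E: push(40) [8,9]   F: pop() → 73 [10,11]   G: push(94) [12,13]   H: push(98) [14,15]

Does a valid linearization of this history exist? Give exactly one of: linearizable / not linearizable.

witness order: A, B, D, E, C, F, G, H
1. A push(73), leaving stack <73>
2. B push(39), leaving stack <73,39>
3. D pop() → 39, leaving stack <73>
4. E push(40), leaving stack <73,40>
5. C pop() (pending, included), leaving stack <73>
6. F pop() → 73, leaving stack <>
7. G push(94), leaving stack <94>
8. H push(98), leaving stack <94,98>

linearizable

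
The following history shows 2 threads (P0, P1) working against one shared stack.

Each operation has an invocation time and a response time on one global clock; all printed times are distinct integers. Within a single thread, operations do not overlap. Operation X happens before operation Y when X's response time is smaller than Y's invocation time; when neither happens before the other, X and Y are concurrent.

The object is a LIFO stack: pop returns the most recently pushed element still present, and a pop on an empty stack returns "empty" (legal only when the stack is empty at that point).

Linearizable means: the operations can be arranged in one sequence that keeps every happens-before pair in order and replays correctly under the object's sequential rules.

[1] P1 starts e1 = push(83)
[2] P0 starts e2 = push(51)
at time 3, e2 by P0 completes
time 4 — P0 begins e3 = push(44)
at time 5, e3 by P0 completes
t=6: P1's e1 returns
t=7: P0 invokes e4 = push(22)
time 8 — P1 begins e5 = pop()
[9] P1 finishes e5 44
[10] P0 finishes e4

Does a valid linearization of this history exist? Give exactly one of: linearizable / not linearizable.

linearizable

one valid linearization: e1, e2, e3, e5, e4
after step 1 (e1 push(83)): stack <83>
after step 2 (e2 push(51)): stack <83,51>
after step 3 (e3 push(44)): stack <83,51,44>
after step 4 (e5 pop() → 44): stack <83,51>
after step 5 (e4 push(22)): stack <83,51,22>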